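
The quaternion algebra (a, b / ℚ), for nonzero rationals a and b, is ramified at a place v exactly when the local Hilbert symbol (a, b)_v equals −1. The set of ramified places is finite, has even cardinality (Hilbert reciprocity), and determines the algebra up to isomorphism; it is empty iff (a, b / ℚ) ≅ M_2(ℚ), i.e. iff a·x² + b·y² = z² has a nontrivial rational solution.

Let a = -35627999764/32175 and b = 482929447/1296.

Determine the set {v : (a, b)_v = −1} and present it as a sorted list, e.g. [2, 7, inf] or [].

(a, b) ≡ (-170027, 5863) mod (ℚ^×)²; places V = {2, 3, 5, 7, 11, 13, 17, 23, 29, 41, ∞}.
(a,b)_∞: sgn(-170027)=−, sgn(5863)=+, so +1.
(a,b)_2: α=2, β=-4; u≡5, v≡7 (mod 8); ε(u)ε(v)=0·1, αω(v)=2·0, βω(u)=-4·1; sum ≡ 0  ⇒  +1.
(a,b)_13: α=-1, u≡4; β=1, v≡1 (mod 13); (4|13)=+1, (1|13)=+1; sign (−1)^0·+1^1·+1^-1 = +1.
(a,b)_17: α=2, u≡14; β=0, v≡15 (mod 17); (14|17)=-1, (15|17)=+1; sign (−1)^0·-1^0·+1^2 = +1.
(a,b)_41: α=1, u≡12; β=3, v≡31 (mod 41); (12|41)=-1, (31|41)=+1; sign (−1)^0·-1^3·+1^1 = -1.
(a,b)_23: α=2, u≡6; β=0, v≡10 (mod 23); (6|23)=+1, (10|23)=-1; sign (−1)^0·+1^0·-1^2 = +1.
(a,b)_5: α=-2, u≡3; β=0, v≡2 (mod 5); (3|5)=-1, (2|5)=-1; sign (−1)^0·-1^0·-1^-2 = +1.
(a,b)_3: α=-2, u≡1; β=-4, v≡1 (mod 3); (1|3)=+1, (1|3)=+1; sign (−1)^0·+1^-4·+1^-2 = +1.
(a,b)_11: α=-1, u≡5; β=1, v≡3 (mod 11); (5|11)=+1, (3|11)=+1; sign (−1)^1·+1^1·+1^-1 = -1.
(a,b)_29: α=1, u≡16; β=0, v≡24 (mod 29); (16|29)=+1, (24|29)=+1; sign (−1)^0·+1^0·+1^1 = +1.
(a,b)_7: α=2, u≡6; β=2, v≡4 (mod 7); (6|7)=-1, (4|7)=+1; sign (−1)^0·-1^2·+1^2 = +1.
|Ram(-170027, 5863)| = 2, even; anisotropic at {11, 41}.

[11, 41]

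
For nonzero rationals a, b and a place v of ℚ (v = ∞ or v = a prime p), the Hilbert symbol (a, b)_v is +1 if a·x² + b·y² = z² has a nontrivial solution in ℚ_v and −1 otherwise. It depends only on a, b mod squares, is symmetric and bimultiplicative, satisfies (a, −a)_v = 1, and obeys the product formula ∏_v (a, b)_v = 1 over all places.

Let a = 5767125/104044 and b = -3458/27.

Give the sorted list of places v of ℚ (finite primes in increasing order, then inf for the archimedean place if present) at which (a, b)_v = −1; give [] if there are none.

[7, 19]

Mod squares: a ≡ 25935, b ≡ -10374. Check v ∈ {∞, 2, 3, 5, 7, 13, 19, 37}.
v=13: a=13^3·(≡5), b=13^1·(≡7) mod 13; (5|13)=-1, (7|13)=-1; (−1)^{3·1·6}·(-1)^1·(-1)^3 = +1.
v=5: a=5^3·(≡3), b=5^0·(≡1) mod 5; (3|5)=-1, (1|5)=+1; (−1)^{3·0·2}·(-1)^0·(+1)^3 = +1.
v=37: a=37^-2·(≡23), b=37^0·(≡35) mod 37; (23|37)=-1, (35|37)=-1; (−1)^{-2·0·18}·(-1)^0·(-1)^-2 = +1.
v=2: v_2(a)=-2, v_2(b)=1; units ≡ 7, 5 (mod 8); ε·ε+αω+βω = 1·0+-2·1+1·0 ≡ 0  ⇒  (a,b)_2 = +1.
v=19: a=19^-1·(≡9), b=19^1·(≡1) mod 19; (9|19)=+1, (1|19)=+1; (−1)^{-1·1·9}·(+1)^1·(+1)^-1 = -1.
v=3: a=3^1·(≡2), b=3^-3·(≡1) mod 3; (2|3)=-1, (1|3)=+1; (−1)^{1·-3·1}·(-1)^-3·(+1)^1 = +1.
v=∞: 25935 > 0 and -10374 < 0  ⇒  (a,b)_∞ = +1.
v=7: a=7^1·(≡1), b=7^1·(≡4) mod 7; (1|7)=+1, (4|7)=+1; (−1)^{1·1·3}·(+1)^1·(+1)^1 = -1.
Ram(25935, -10374) = {7, 19}; no ℚ_7-point on the conic.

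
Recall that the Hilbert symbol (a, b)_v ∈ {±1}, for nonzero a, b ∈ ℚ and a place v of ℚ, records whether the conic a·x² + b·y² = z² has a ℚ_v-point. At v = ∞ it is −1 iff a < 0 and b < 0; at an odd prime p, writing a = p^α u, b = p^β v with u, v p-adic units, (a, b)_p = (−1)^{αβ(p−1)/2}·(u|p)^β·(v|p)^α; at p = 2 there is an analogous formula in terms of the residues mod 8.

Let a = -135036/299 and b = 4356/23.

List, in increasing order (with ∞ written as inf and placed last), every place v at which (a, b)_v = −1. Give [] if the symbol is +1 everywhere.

(a, b) ≡ (-9269, 23) mod (ℚ^×)²; places V = {2, 3, 11, 13, 23, 31, ∞}.
(a,b)_13: α=-1, u≡6; β=0, v≡4 (mod 13); (6|13)=-1, (4|13)=+1; sign (−1)^0·-1^0·+1^-1 = +1.
(a,b)_31: α=1, u≡24; β=0, v≡29 (mod 31); (24|31)=-1, (29|31)=-1; sign (−1)^0·-1^0·-1^1 = -1.
(a,b)_3: α=2, u≡1; β=2, v≡2 (mod 3); (1|3)=+1, (2|3)=-1; sign (−1)^0·+1^2·-1^2 = +1.
(a,b)_23: α=-1, u≡21; β=-1, v≡9 (mod 23); (21|23)=-1, (9|23)=+1; sign (−1)^1·-1^-1·+1^-1 = +1.
(a,b)_∞: sgn(-9269)=−, sgn(23)=+, so +1.
(a,b)_11: α=2, u≡3; β=2, v≡3 (mod 11); (3|11)=+1, (3|11)=+1; sign (−1)^0·+1^2·+1^2 = +1.
(a,b)_2: α=2, β=2; u≡3, v≡7 (mod 8); ε(u)ε(v)=1·1, αω(v)=2·0, βω(u)=2·1; sum ≡ 1  ⇒  -1.
|Ram(-9269, 23)| = 2, even; anisotropic at {2, 31}.

[2, 31]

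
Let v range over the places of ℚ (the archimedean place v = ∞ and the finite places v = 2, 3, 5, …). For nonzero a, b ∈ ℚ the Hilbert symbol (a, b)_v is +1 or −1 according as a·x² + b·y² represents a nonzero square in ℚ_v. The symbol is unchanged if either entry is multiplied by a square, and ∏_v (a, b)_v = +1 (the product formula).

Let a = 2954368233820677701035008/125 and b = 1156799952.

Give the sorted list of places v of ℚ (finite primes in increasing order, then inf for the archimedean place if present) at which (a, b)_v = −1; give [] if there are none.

Mod squares: a ≡ 146965, b ≡ 77. Check v ∈ {∞, 2, 3, 5, 7, 11, 13, 17, 19}.
v=11: a=11^2·(≡3), b=11^1·(≡2) mod 11; (3|11)=+1, (2|11)=-1; (−1)^{2·1·5}·(+1)^1·(-1)^2 = +1.
v=2: v_2(a)=10, v_2(b)=4; units ≡ 5, 5 (mod 8); ε·ε+αω+βω = 0·0+10·1+4·1 ≡ 0  ⇒  (a,b)_2 = +1.
v=3: a=3^2·(≡1), b=3^2·(≡2) mod 3; (1|3)=+1, (2|3)=-1; (−1)^{2·2·1}·(+1)^2·(-1)^2 = +1.
v=7: a=7^3·(≡1), b=7^1·(≡2) mod 7; (1|7)=+1, (2|7)=+1; (−1)^{3·1·3}·(+1)^1·(+1)^3 = -1.
v=5: a=5^-3·(≡3), b=5^0·(≡2) mod 5; (3|5)=-1, (2|5)=-1; (−1)^{-3·0·2}·(-1)^0·(-1)^-3 = -1.
v=13: a=13^3·(≡2), b=13^0·(≡9) mod 13; (2|13)=-1, (9|13)=+1; (−1)^{3·0·6}·(-1)^0·(+1)^3 = +1.
v=19: a=19^5·(≡13), b=19^2·(≡6) mod 19; (13|19)=-1, (6|19)=+1; (−1)^{5·2·9}·(-1)^2·(+1)^5 = +1.
v=∞: 146965 > 0 and 77 > 0  ⇒  (a,b)_∞ = +1.
v=17: a=17^5·(≡1), b=17^2·(≡16) mod 17; (1|17)=+1, (16|17)=+1; (−1)^{5·2·8}·(+1)^2·(+1)^5 = +1.
|Ram(146965, 77)| = 2, even; anisotropic at {5, 7}.

[5, 7]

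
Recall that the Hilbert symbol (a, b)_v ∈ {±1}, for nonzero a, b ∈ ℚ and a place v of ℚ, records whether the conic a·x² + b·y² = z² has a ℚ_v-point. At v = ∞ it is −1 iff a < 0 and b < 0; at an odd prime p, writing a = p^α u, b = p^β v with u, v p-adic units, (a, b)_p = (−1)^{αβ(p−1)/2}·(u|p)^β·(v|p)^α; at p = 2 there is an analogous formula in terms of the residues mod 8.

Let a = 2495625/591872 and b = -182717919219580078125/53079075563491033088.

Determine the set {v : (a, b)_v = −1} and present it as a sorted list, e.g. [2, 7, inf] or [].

[2, 3]

(a, b) ≡ (66, -330) mod (ℚ^×)²; places V = {2, 3, 5, 11, 17, 23, ∞}.
(a,b)_11: α=3, u≡10; β=9, v≡4 (mod 11); (10|11)=-1, (4|11)=+1; sign (−1)^1·-1^9·+1^3 = +1.
(a,b)_17: α=-2, u≡1; β=-6, v≡6 (mod 17); (1|17)=+1, (6|17)=-1; sign (−1)^0·+1^-6·-1^-2 = +1.
(a,b)_3: α=1, u≡1; β=1, v≡1 (mod 3); (1|3)=+1, (1|3)=+1; sign (−1)^1·+1^1·+1^1 = -1.
(a,b)_∞: sgn(66)=+, sgn(-330)=−, so +1.
(a,b)_23: α=0, u≡22; β=2, v≡15 (mod 23); (22|23)=-1, (15|23)=-1; sign (−1)^0·-1^2·-1^0 = +1.
(a,b)_2: α=-11, β=-41; u≡1, v≡3 (mod 8); ε(u)ε(v)=0·1, αω(v)=-11·1, βω(u)=-41·0; sum ≡ 1  ⇒  -1.
(a,b)_5: α=4, u≡4; β=11, v≡1 (mod 5); (4|5)=+1, (1|5)=+1; sign (−1)^0·+1^11·+1^4 = +1.
(66, -330 / ℚ) ramifies at {2, 3}: a division algebra.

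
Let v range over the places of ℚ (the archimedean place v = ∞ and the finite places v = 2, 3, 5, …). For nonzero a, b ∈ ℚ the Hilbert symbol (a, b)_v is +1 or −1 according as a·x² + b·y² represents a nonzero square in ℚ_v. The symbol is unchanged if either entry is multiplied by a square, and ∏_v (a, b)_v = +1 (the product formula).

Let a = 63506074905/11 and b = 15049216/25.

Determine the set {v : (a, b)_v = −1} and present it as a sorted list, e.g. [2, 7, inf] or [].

[2, 7, 11, 13, 17, 19]

Mod squares: a ≡ 12155, b ≡ 58786. Check v ∈ {∞, 2, 3, 5, 7, 11, 13, 17, 19}.
v=19: a=19^4·(≡8), b=19^1·(≡5) mod 19; (8|19)=-1, (5|19)=+1; (−1)^{4·1·9}·(-1)^1·(+1)^4 = -1.
v=2: v_2(a)=0, v_2(b)=9; units ≡ 3, 1 (mod 8); ε·ε+αω+βω = 1·0+0·0+9·1 ≡ 1  ⇒  (a,b)_2 = -1.
v=11: a=11^-1·(≡9), b=11^0·(≡2) mod 11; (9|11)=+1, (2|11)=-1; (−1)^{-1·0·5}·(+1)^0·(-1)^-1 = -1.
v=13: a=13^1·(≡12), b=13^1·(≡5) mod 13; (12|13)=+1, (5|13)=-1; (−1)^{1·1·6}·(+1)^1·(-1)^1 = -1.
v=7: a=7^2·(≡6), b=7^1·(≡5) mod 7; (6|7)=-1, (5|7)=-1; (−1)^{2·1·3}·(-1)^1·(-1)^2 = -1.
v=17: a=17^1·(≡9), b=17^1·(≡3) mod 17; (9|17)=+1, (3|17)=-1; (−1)^{1·1·8}·(+1)^1·(-1)^1 = -1.
v=∞: 12155 > 0 and 58786 > 0  ⇒  (a,b)_∞ = +1.
v=5: a=5^1·(≡1), b=5^-2·(≡1) mod 5; (1|5)=+1, (1|5)=+1; (−1)^{1·-2·2}·(+1)^-2·(+1)^1 = +1.
v=3: a=3^2·(≡2), b=3^0·(≡1) mod 3; (2|3)=-1, (1|3)=+1; (−1)^{2·0·1}·(-1)^0·(+1)^2 = +1.
Ram(12155, 58786) = {2, 7, 11, 13, 17, 19}; no ℚ_2-point on the conic.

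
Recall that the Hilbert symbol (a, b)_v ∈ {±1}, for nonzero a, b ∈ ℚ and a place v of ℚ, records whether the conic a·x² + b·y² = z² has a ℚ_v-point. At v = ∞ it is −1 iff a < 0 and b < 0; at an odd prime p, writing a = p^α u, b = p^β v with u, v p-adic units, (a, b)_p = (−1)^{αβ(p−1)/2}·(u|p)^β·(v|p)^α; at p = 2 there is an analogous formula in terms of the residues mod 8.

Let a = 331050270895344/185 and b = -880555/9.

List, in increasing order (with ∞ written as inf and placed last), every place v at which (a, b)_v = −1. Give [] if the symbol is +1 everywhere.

(a, b) ≡ (1198615, -880555) mod (ℚ^×)²; places V = {2, 3, 5, 7, 11, 13, 19, 23, 31, 37, ∞}.
(a,b)_7: α=2, u≡6; β=0, v≡5 (mod 7); (6|7)=-1, (5|7)=-1; sign (−1)^0·-1^0·-1^2 = +1.
(a,b)_31: α=1, u≡16; β=1, v≡30 (mod 31); (16|31)=+1, (30|31)=-1; sign (−1)^1·+1^1·-1^1 = +1.
(a,b)_∞: sgn(1198615)=+, sgn(-880555)=−, so +1.
(a,b)_37: α=-1, u≡8; β=0, v≡5 (mod 37); (8|37)=-1, (5|37)=-1; sign (−1)^0·-1^0·-1^-1 = -1.
(a,b)_23: α=2, u≡2; β=1, v≡19 (mod 23); (2|23)=+1, (19|23)=-1; sign (−1)^0·+1^1·-1^2 = +1.
(a,b)_3: α=6, u≡1; β=-2, v≡2 (mod 3); (1|3)=+1, (2|3)=-1; sign (−1)^0·+1^-2·-1^6 = +1.
(a,b)_13: α=2, u≡8; β=1, v≡11 (mod 13); (8|13)=-1, (11|13)=-1; sign (−1)^0·-1^1·-1^2 = -1.
(a,b)_19: α=1, u≡4; β=1, v≡8 (mod 19); (4|19)=+1, (8|19)=-1; sign (−1)^1·+1^1·-1^1 = +1.
(a,b)_2: α=4, β=0; u≡7, v≡5 (mod 8); ε(u)ε(v)=1·0, αω(v)=4·1, βω(u)=0·0; sum ≡ 0  ⇒  +1.
(a,b)_5: α=-1, u≡2; β=1, v≡1 (mod 5); (2|5)=-1, (1|5)=+1; sign (−1)^0·-1^1·+1^-1 = -1.
(a,b)_11: α=1, u≡2; β=0, v≡8 (mod 11); (2|11)=-1, (8|11)=-1; sign (−1)^0·-1^0·-1^1 = -1.
Ram(1198615, -880555) = {5, 11, 13, 37}; no ℚ_5-point on the conic.

[5, 11, 13, 37]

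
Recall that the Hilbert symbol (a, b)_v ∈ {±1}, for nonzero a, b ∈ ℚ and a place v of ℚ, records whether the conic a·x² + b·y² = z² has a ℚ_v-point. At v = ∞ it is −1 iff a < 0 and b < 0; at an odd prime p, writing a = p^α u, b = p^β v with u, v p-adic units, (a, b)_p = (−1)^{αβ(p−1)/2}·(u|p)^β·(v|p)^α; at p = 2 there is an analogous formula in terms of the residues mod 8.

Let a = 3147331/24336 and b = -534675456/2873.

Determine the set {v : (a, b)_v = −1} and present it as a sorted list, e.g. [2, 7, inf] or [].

Mod squares: a ≡ 19, b ≡ -1258. Check v ∈ {∞, 2, 3, 7, 11, 13, 17, 19, 37}.
v=37: a=37^2·(≡18), b=37^1·(≡26) mod 37; (18|37)=-1, (26|37)=+1; (−1)^{2·1·18}·(-1)^1·(+1)^2 = -1.
v=∞: 19 > 0 and -1258 < 0  ⇒  (a,b)_∞ = +1.
v=19: a=19^1·(≡4), b=19^0·(≡12) mod 19; (4|19)=+1, (12|19)=-1; (−1)^{1·0·9}·(+1)^0·(-1)^1 = -1.
v=3: a=3^-2·(≡1), b=3^2·(≡2) mod 3; (1|3)=+1, (2|3)=-1; (−1)^{-2·2·1}·(+1)^2·(-1)^-2 = +1.
v=13: a=13^-2·(≡5), b=13^-2·(≡9) mod 13; (5|13)=-1, (9|13)=+1; (−1)^{-2·-2·6}·(-1)^-2·(+1)^-2 = +1.
v=7: a=7^0·(≡3), b=7^2·(≡1) mod 7; (3|7)=-1, (1|7)=+1; (−1)^{0·2·3}·(-1)^2·(+1)^0 = +1.
v=2: v_2(a)=-4, v_2(b)=15; units ≡ 3, 3 (mod 8); ε·ε+αω+βω = 1·1+-4·1+15·1 ≡ 0  ⇒  (a,b)_2 = +1.
v=11: a=11^2·(≡10), b=11^0·(≡2) mod 11; (10|11)=-1, (2|11)=-1; (−1)^{2·0·5}·(-1)^0·(-1)^2 = +1.
v=17: a=17^0·(≡4), b=17^-1·(≡7) mod 17; (4|17)=+1, (7|17)=-1; (−1)^{0·-1·8}·(+1)^-1·(-1)^0 = +1.
Ram(19, -1258) = {19, 37}; no ℚ_19-point on the conic.

[19, 37]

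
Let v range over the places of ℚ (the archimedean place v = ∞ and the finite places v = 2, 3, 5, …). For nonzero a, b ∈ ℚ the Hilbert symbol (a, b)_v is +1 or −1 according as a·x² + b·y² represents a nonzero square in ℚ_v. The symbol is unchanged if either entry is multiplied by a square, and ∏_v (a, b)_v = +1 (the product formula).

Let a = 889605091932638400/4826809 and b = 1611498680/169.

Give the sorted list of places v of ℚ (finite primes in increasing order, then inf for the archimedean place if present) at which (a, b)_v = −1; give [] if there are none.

(a, b) ≡ (11, 1394030) mod (ℚ^×)²; places V = {2, 3, 5, 11, 13, 17, 19, 23, 29, ∞}.
(a,b)_2: α=6, β=3; u≡3, v≡7 (mod 8); ε(u)ε(v)=1·1, αω(v)=6·0, βω(u)=3·1; sum ≡ 0  ⇒  +1.
(a,b)_∞: sgn(11)=+, sgn(1394030)=+, so +1.
(a,b)_29: α=2, u≡27; β=1, v≡2 (mod 29); (27|29)=-1, (2|29)=-1; sign (−1)^0·-1^1·-1^2 = -1.
(a,b)_13: α=-6, u≡7; β=-2, v≡12 (mod 13); (7|13)=-1, (12|13)=+1; sign (−1)^0·-1^-2·+1^-6 = +1.
(a,b)_17: α=2, u≡3; β=2, v≡16 (mod 17); (3|17)=-1, (16|17)=+1; sign (−1)^0·-1^2·+1^2 = +1.
(a,b)_19: α=2, u≡4; β=1, v≡7 (mod 19); (4|19)=+1, (7|19)=+1; sign (−1)^0·+1^1·+1^2 = +1.
(a,b)_23: α=2, u≡10; β=1, v≡21 (mod 23); (10|23)=-1, (21|23)=-1; sign (−1)^0·-1^1·-1^2 = -1.
(a,b)_5: α=2, u≡4; β=1, v≡4 (mod 5); (4|5)=+1, (4|5)=+1; sign (−1)^0·+1^1·+1^2 = +1.
(a,b)_11: α=3, u≡4; β=1, v≡8 (mod 11); (4|11)=+1, (8|11)=-1; sign (−1)^1·+1^1·-1^3 = +1.
(a,b)_3: α=2, u≡2; β=0, v≡2 (mod 3); (2|3)=-1, (2|3)=-1; sign (−1)^0·-1^0·-1^2 = +1.
|Ram(11, 1394030)| = 2, even; anisotropic at {23, 29}.

[23, 29]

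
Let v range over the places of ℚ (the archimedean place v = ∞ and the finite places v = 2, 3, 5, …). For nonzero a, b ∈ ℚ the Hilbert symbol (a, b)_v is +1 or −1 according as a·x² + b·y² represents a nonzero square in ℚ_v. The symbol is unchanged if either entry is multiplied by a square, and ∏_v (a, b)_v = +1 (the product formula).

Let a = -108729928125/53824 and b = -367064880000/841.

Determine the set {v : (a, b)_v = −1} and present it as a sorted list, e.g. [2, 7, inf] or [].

[2, 3, 5, 7, 13, inf]

(a, b) ≡ (-1365, -78) mod (ℚ^×)²; places V = {2, 3, 5, 7, 13, 17, 29, ∞}.
(a,b)_3: α=3, u≡1; β=1, v≡1 (mod 3); (1|3)=+1, (1|3)=+1; sign (−1)^1·+1^1·+1^3 = -1.
(a,b)_5: α=5, u≡2; β=4, v≡2 (mod 5); (2|5)=-1, (2|5)=-1; sign (−1)^0·-1^4·-1^5 = -1.
(a,b)_13: α=1, u≡4; β=1, v≡8 (mod 13); (4|13)=+1, (8|13)=-1; sign (−1)^0·+1^1·-1^1 = -1.
(a,b)_17: α=2, u≡7; β=0, v≡7 (mod 17); (7|17)=-1, (7|17)=-1; sign (−1)^0·-1^0·-1^2 = +1.
(a,b)_∞: sgn(-1365)=−, sgn(-78)=−, so -1.
(a,b)_29: α=-2, u≡3; β=-2, v≡24 (mod 29); (3|29)=-1, (24|29)=+1; sign (−1)^0·-1^-2·+1^-2 = +1.
(a,b)_7: α=3, u≡1; β=6, v≡5 (mod 7); (1|7)=+1, (5|7)=-1; sign (−1)^0·+1^6·-1^3 = -1.
(a,b)_2: α=-6, β=7; u≡3, v≡1 (mod 8); ε(u)ε(v)=1·0, αω(v)=-6·0, βω(u)=7·1; sum ≡ 1  ⇒  -1.
(-1365, -78 / ℚ) ramifies at {2, 3, 5, 7, 13, ∞}: a division algebra.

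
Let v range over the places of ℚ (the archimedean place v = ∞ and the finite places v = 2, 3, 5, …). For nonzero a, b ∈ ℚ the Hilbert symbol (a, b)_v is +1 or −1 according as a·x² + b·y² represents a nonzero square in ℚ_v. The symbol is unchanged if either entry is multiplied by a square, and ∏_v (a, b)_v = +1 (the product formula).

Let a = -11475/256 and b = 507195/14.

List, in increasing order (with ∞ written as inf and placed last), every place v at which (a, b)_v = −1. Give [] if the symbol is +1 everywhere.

[2, 3, 7, 17]

(a, b) ≡ (-51, 2730) mod (ℚ^×)²; places V = {2, 3, 5, 7, 13, 17, ∞}.
(a,b)_7: α=0, u≡3; β=-1, v≡5 (mod 7); (3|7)=-1, (5|7)=-1; sign (−1)^0·-1^-1·-1^0 = -1.
(a,b)_5: α=2, u≡1; β=1, v≡1 (mod 5); (1|5)=+1, (1|5)=+1; sign (−1)^0·+1^1·+1^2 = +1.
(a,b)_3: α=3, u≡1; β=3, v≡1 (mod 3); (1|3)=+1, (1|3)=+1; sign (−1)^1·+1^3·+1^3 = -1.
(a,b)_2: α=-8, β=-1; u≡5, v≡5 (mod 8); ε(u)ε(v)=0·0, αω(v)=-8·1, βω(u)=-1·1; sum ≡ 1  ⇒  -1.
(a,b)_17: α=1, u≡5; β=2, v≡10 (mod 17); (5|17)=-1, (10|17)=-1; sign (−1)^0·-1^2·-1^1 = -1.
(a,b)_13: α=0, u≡12; β=1, v≡2 (mod 13); (12|13)=+1, (2|13)=-1; sign (−1)^0·+1^1·-1^0 = +1.
(a,b)_∞: sgn(-51)=−, sgn(2730)=+, so +1.
Ram(-51, 2730) = {2, 3, 7, 17}; no ℚ_2-point on the conic.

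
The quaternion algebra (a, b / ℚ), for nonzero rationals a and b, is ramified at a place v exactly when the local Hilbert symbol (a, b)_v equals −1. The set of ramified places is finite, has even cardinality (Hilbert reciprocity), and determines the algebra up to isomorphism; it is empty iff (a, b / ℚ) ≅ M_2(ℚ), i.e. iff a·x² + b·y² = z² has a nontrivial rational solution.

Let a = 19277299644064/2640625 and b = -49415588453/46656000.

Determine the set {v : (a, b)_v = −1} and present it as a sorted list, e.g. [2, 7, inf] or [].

[2, 7]

(a, b) ≡ (154, -770) mod (ℚ^×)²; places V = {2, 3, 5, 7, 11, 13, 17, 43, 47, ∞}.
(a,b)_47: α=0, u≡31; β=2, v≡13 (mod 47); (31|47)=-1, (13|47)=-1; sign (−1)^0·-1^2·-1^0 = +1.
(a,b)_2: α=5, β=-9; u≡5, v≡7 (mod 8); ε(u)ε(v)=0·1, αω(v)=5·0, βω(u)=-9·1; sum ≡ 1  ⇒  -1.
(a,b)_5: α=-6, u≡1; β=-3, v≡4 (mod 5); (1|5)=+1, (4|5)=+1; sign (−1)^0·+1^-3·+1^-6 = +1.
(a,b)_17: α=2, u≡9; β=0, v≡14 (mod 17); (9|17)=+1, (14|17)=-1; sign (−1)^0·+1^0·-1^2 = +1.
(a,b)_43: α=2, u≡36; β=0, v≡6 (mod 43); (36|43)=+1, (6|43)=+1; sign (−1)^0·+1^0·+1^2 = +1.
(a,b)_7: α=1, u≡2; β=5, v≡4 (mod 7); (2|7)=+1, (4|7)=+1; sign (−1)^1·+1^5·+1^1 = -1.
(a,b)_11: α=5, u≡5; β=3, v≡7 (mod 11); (5|11)=+1, (7|11)=-1; sign (−1)^1·+1^3·-1^5 = +1.
(a,b)_3: α=0, u≡1; β=-6, v≡1 (mod 3); (1|3)=+1, (1|3)=+1; sign (−1)^0·+1^-6·+1^0 = +1.
(a,b)_13: α=-2, u≡6; β=0, v≡3 (mod 13); (6|13)=-1, (3|13)=+1; sign (−1)^0·-1^0·+1^-2 = +1.
(a,b)_∞: sgn(154)=+, sgn(-770)=−, so +1.
(154, -770 / ℚ) ramifies at {2, 7}: a division algebra.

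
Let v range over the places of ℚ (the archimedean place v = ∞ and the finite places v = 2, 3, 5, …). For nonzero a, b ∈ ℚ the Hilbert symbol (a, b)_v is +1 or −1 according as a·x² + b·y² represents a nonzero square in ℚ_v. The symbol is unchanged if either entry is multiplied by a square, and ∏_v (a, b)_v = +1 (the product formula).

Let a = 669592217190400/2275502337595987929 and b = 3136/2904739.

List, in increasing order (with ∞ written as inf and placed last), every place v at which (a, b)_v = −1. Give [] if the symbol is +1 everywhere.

Mod squares: a ≡ 1, b ≡ 19. Check v ∈ {∞, 2, 3, 5, 7, 11, 13, 17, 19, 23}.
v=19: a=19^4·(≡9), b=19^-1·(≡11) mod 19; (9|19)=+1, (11|19)=+1; (−1)^{4·-1·9}·(+1)^-1·(+1)^4 = +1.
v=7: a=7^2·(≡1), b=7^2·(≡3) mod 7; (1|7)=+1, (3|7)=-1; (−1)^{2·2·3}·(+1)^2·(-1)^2 = +1.
v=13: a=13^-2·(≡3), b=13^0·(≡7) mod 13; (3|13)=+1, (7|13)=-1; (−1)^{-2·0·6}·(+1)^0·(-1)^-2 = +1.
v=2: v_2(a)=22, v_2(b)=6; units ≡ 1, 3 (mod 8); ε·ε+αω+βω = 0·1+22·1+6·0 ≡ 0  ⇒  (a,b)_2 = +1.
v=5: a=5^2·(≡4), b=5^0·(≡4) mod 5; (4|5)=+1, (4|5)=+1; (−1)^{2·0·2}·(+1)^0·(+1)^2 = +1.
v=11: a=11^-2·(≡4), b=11^0·(≡6) mod 11; (4|11)=+1, (6|11)=-1; (−1)^{-2·0·5}·(+1)^0·(-1)^-2 = +1.
v=3: a=3^-2·(≡1), b=3^0·(≡1) mod 3; (1|3)=+1, (1|3)=+1; (−1)^{-2·0·1}·(+1)^0·(+1)^-2 = +1.
v=∞: 1 > 0 and 19 > 0  ⇒  (a,b)_∞ = +1.
v=17: a=17^-4·(≡8), b=17^-2·(≡2) mod 17; (8|17)=+1, (2|17)=+1; (−1)^{-4·-2·8}·(+1)^-2·(+1)^-4 = +1.
v=23: a=23^-6·(≡3), b=23^-2·(≡14) mod 23; (3|23)=+1, (14|23)=-1; (−1)^{-6·-2·11}·(+1)^-2·(-1)^-6 = +1.
Every local symbol is +1, so the conic 1·x² + 19·y² = z² has ℚ_v-points for all v and hence a ℚ-point; (a, b / ℚ) ≅ M_2(ℚ).

[]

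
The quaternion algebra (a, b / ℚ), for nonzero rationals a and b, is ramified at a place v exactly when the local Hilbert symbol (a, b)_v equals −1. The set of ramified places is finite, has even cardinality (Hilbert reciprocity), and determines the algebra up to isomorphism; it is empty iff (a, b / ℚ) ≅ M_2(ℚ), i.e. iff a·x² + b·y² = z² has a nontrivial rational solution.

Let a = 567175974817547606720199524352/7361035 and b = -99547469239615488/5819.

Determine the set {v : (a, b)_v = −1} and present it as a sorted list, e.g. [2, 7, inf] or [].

[5, 7, 23, 41]

(a, b) ≡ (31395, -7667) mod (ℚ^×)²; places V = {2, 3, 5, 7, 11, 13, 17, 19, 23, 41, ∞}.
(a,b)_19: α=4, u≡16; β=2, v≡7 (mod 19); (16|19)=+1, (7|19)=+1; sign (−1)^0·+1^2·+1^4 = +1.
(a,b)_23: α=-3, u≡9; β=-2, v≡10 (mod 23); (9|23)=+1, (10|23)=-1; sign (−1)^0·+1^-2·-1^-3 = -1.
(a,b)_17: α=2, u≡9; β=1, v≡2 (mod 17); (9|17)=+1, (2|17)=+1; sign (−1)^0·+1^1·+1^2 = +1.
(a,b)_5: α=-1, u≡1; β=0, v≡3 (mod 5); (1|5)=+1, (3|5)=-1; sign (−1)^0·+1^0·-1^-1 = -1.
(a,b)_∞: sgn(31395)=+, sgn(-7667)=−, so +1.
(a,b)_3: α=11, u≡1; β=6, v≡1 (mod 3); (1|3)=+1, (1|3)=+1; sign (−1)^0·+1^6·+1^11 = +1.
(a,b)_41: α=2, u≡26; β=1, v≡36 (mod 41); (26|41)=-1, (36|41)=+1; sign (−1)^0·-1^1·+1^2 = -1.
(a,b)_13: α=3, u≡3; β=2, v≡12 (mod 13); (3|13)=+1, (12|13)=+1; sign (−1)^0·+1^2·+1^3 = +1.
(a,b)_7: α=3, u≡6; β=2, v≡5 (mod 7); (6|7)=-1, (5|7)=-1; sign (−1)^0·-1^2·-1^3 = -1.
(a,b)_11: α=-2, u≡1; β=-1, v≡8 (mod 11); (1|11)=+1, (8|11)=-1; sign (−1)^0·+1^-1·-1^-2 = +1.
(a,b)_2: α=26, β=16; u≡3, v≡5 (mod 8); ε(u)ε(v)=1·0, αω(v)=26·1, βω(u)=16·1; sum ≡ 0  ⇒  +1.
|Ram(31395, -7667)| = 4, even; anisotropic at {5, 7, 23, 41}.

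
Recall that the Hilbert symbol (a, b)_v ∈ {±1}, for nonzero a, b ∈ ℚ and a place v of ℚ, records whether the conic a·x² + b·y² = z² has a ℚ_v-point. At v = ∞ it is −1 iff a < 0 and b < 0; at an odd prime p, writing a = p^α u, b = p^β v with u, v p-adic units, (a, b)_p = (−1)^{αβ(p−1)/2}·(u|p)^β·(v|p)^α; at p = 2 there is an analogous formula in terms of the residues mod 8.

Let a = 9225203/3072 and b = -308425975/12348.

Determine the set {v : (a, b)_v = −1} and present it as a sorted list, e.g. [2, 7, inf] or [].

Mod squares: a ≡ 969, b ≡ -713713. Check v ∈ {∞, 2, 3, 5, 7, 11, 13, 17, 19, 23, 31}.
v=∞: 969 > 0 and -713713 < 0  ⇒  (a,b)_∞ = +1.
v=3: a=3^-1·(≡2), b=3^-2·(≡2) mod 3; (2|3)=-1, (2|3)=-1; (−1)^{-1·-2·1}·(-1)^-2·(-1)^-1 = -1.
v=23: a=23^0·(≡12), b=23^1·(≡22) mod 23; (12|23)=+1, (22|23)=-1; (−1)^{0·1·11}·(+1)^1·(-1)^0 = +1.
v=2: v_2(a)=-10, v_2(b)=-2; units ≡ 1, 7 (mod 8); ε·ε+αω+βω = 0·1+-10·0+-2·0 ≡ 0  ⇒  (a,b)_2 = +1.
v=11: a=11^0·(≡3), b=11^3·(≡2) mod 11; (3|11)=+1, (2|11)=-1; (−1)^{0·3·5}·(+1)^3·(-1)^0 = +1.
v=13: a=13^4·(≡6), b=13^1·(≡5) mod 13; (6|13)=-1, (5|13)=-1; (−1)^{4·1·6}·(-1)^1·(-1)^4 = -1.
v=7: a=7^0·(≡6), b=7^-3·(≡3) mod 7; (6|7)=-1, (3|7)=-1; (−1)^{0·-3·3}·(-1)^-3·(-1)^0 = -1.
v=19: a=19^1·(≡14), b=19^0·(≡10) mod 19; (14|19)=-1, (10|19)=-1; (−1)^{1·0·9}·(-1)^0·(-1)^1 = -1.
v=5: a=5^0·(≡4), b=5^2·(≡2) mod 5; (4|5)=+1, (2|5)=-1; (−1)^{0·2·2}·(+1)^2·(-1)^0 = +1.
v=17: a=17^1·(≡3), b=17^0·(≡13) mod 17; (3|17)=-1, (13|17)=+1; (−1)^{1·0·8}·(-1)^0·(+1)^1 = +1.
v=31: a=31^0·(≡2), b=31^1·(≡7) mod 31; (2|31)=+1, (7|31)=+1; (−1)^{0·1·15}·(+1)^1·(+1)^0 = +1.
Ram(969, -713713) = {3, 7, 13, 19}; no ℚ_3-point on the conic.

[3, 7, 13, 19]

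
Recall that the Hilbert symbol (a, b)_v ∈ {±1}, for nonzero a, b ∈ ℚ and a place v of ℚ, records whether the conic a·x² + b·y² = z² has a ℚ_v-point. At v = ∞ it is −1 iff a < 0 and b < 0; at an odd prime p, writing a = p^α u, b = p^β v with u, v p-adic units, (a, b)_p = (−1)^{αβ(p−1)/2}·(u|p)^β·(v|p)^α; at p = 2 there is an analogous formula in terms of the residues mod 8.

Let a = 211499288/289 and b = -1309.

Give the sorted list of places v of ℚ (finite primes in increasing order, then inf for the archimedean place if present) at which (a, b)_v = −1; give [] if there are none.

Mod squares: a ≡ 182, b ≡ -1309. Check v ∈ {∞, 2, 7, 11, 13, 17}.
v=2: v_2(a)=3, v_2(b)=0; units ≡ 3, 3 (mod 8); ε·ε+αω+βω = 1·1+3·1+0·1 ≡ 0  ⇒  (a,b)_2 = +1.
v=∞: 182 > 0 and -1309 < 0  ⇒  (a,b)_∞ = +1.
v=7: a=7^5·(≡6), b=7^1·(≡2) mod 7; (6|7)=-1, (2|7)=+1; (−1)^{5·1·3}·(-1)^1·(+1)^5 = +1.
v=17: a=17^-2·(≡10), b=17^1·(≡8) mod 17; (10|17)=-1, (8|17)=+1; (−1)^{-2·1·8}·(-1)^1·(+1)^-2 = -1.
v=13: a=13^1·(≡9), b=13^0·(≡4) mod 13; (9|13)=+1, (4|13)=+1; (−1)^{1·0·6}·(+1)^0·(+1)^1 = +1.
v=11: a=11^2·(≡2), b=11^1·(≡2) mod 11; (2|11)=-1, (2|11)=-1; (−1)^{2·1·5}·(-1)^1·(-1)^2 = -1.
Ram(182, -1309) = {11, 17}; no ℚ_11-point on the conic.

[11, 17]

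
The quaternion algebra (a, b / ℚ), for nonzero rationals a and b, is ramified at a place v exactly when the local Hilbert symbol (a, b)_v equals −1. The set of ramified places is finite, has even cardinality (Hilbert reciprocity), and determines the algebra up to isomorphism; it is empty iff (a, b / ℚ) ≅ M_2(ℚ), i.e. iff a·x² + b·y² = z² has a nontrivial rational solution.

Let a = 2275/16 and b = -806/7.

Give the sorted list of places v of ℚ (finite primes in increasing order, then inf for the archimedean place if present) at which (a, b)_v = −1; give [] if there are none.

[7, 31]

Mod squares: a ≡ 91, b ≡ -5642. Check v ∈ {∞, 2, 5, 7, 13, 31}.
v=5: a=5^2·(≡1), b=5^0·(≡2) mod 5; (1|5)=+1, (2|5)=-1; (−1)^{2·0·2}·(+1)^0·(-1)^2 = +1.
v=∞: 91 > 0 and -5642 < 0  ⇒  (a,b)_∞ = +1.
v=7: a=7^1·(≡5), b=7^-1·(≡6) mod 7; (5|7)=-1, (6|7)=-1; (−1)^{1·-1·3}·(-1)^-1·(-1)^1 = -1.
v=2: v_2(a)=-4, v_2(b)=1; units ≡ 3, 3 (mod 8); ε·ε+αω+βω = 1·1+-4·1+1·1 ≡ 0  ⇒  (a,b)_2 = +1.
v=31: a=31^0·(≡24), b=31^1·(≡14) mod 31; (24|31)=-1, (14|31)=+1; (−1)^{0·1·15}·(-1)^1·(+1)^0 = -1.
v=13: a=13^1·(≡2), b=13^1·(≡6) mod 13; (2|13)=-1, (6|13)=-1; (−1)^{1·1·6}·(-1)^1·(-1)^1 = +1.
(91, -5642 / ℚ) ramifies at {7, 31}: a division algebra.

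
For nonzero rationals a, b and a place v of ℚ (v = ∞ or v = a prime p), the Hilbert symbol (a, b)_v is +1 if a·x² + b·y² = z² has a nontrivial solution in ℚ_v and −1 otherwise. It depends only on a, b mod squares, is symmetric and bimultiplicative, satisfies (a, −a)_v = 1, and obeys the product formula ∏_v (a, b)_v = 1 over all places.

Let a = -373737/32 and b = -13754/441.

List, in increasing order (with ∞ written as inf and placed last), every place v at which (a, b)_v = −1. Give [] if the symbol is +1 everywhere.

(a, b) ≡ (-546, -26) mod (ℚ^×)²; places V = {2, 3, 7, 13, 23, 37, ∞}.
(a,b)_∞: sgn(-546)=−, sgn(-26)=−, so -1.
(a,b)_13: α=1, u≡12; β=1, v≡5 (mod 13); (12|13)=+1, (5|13)=-1; sign (−1)^0·+1^1·-1^1 = -1.
(a,b)_37: α=2, u≡25; β=0, v≡9 (mod 37); (25|37)=+1, (9|37)=+1; sign (−1)^0·+1^0·+1^2 = +1.
(a,b)_23: α=0, u≡4; β=2, v≡5 (mod 23); (4|23)=+1, (5|23)=-1; sign (−1)^0·+1^2·-1^0 = +1.
(a,b)_7: α=1, u≡3; β=-2, v≡4 (mod 7); (3|7)=-1, (4|7)=+1; sign (−1)^0·-1^-2·+1^1 = +1.
(a,b)_2: α=-5, β=1; u≡7, v≡3 (mod 8); ε(u)ε(v)=1·1, αω(v)=-5·1, βω(u)=1·0; sum ≡ 0  ⇒  +1.
(a,b)_3: α=1, u≡1; β=-2, v≡1 (mod 3); (1|3)=+1, (1|3)=+1; sign (−1)^0·+1^-2·+1^1 = +1.
Ram(-546, -26) = {13, ∞}; no ℚ_13-point on the conic.

[13, inf]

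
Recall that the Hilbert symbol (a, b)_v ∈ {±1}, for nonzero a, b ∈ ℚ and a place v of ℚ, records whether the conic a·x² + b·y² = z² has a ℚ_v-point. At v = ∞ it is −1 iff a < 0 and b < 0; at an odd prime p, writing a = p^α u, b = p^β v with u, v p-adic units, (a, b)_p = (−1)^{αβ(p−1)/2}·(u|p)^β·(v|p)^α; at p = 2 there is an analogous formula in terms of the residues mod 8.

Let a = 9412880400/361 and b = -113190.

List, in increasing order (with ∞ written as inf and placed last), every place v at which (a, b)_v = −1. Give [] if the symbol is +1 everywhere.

[]

(a, b) ≡ (1, -2310) mod (ℚ^×)²; places V = {2, 3, 5, 7, 11, 19, ∞}.
(a,b)_19: α=-2, u≡17; β=0, v≡12 (mod 19); (17|19)=+1, (12|19)=-1; sign (−1)^0·+1^0·-1^-2 = +1.
(a,b)_2: α=4, β=1; u≡1, v≡5 (mod 8); ε(u)ε(v)=0·0, αω(v)=4·1, βω(u)=1·0; sum ≡ 0  ⇒  +1.
(a,b)_3: α=4, u≡1; β=1, v≡1 (mod 3); (1|3)=+1, (1|3)=+1; sign (−1)^0·+1^1·+1^4 = +1.
(a,b)_∞: sgn(1)=+, sgn(-2310)=−, so +1.
(a,b)_11: α=2, u≡9; β=1, v≡6 (mod 11); (9|11)=+1, (6|11)=-1; sign (−1)^0·+1^1·-1^2 = +1.
(a,b)_5: α=2, u≡1; β=1, v≡2 (mod 5); (1|5)=+1, (2|5)=-1; sign (−1)^0·+1^1·-1^2 = +1.
(a,b)_7: α=4, u≡2; β=3, v≡6 (mod 7); (2|7)=+1, (6|7)=-1; sign (−1)^0·+1^3·-1^4 = +1.
Ram(a, b) = ∅: the form 1·x² + -2310·y² − z² is isotropic over every ℚ_v, so by Hasse–Minkowski it is isotropic over ℚ.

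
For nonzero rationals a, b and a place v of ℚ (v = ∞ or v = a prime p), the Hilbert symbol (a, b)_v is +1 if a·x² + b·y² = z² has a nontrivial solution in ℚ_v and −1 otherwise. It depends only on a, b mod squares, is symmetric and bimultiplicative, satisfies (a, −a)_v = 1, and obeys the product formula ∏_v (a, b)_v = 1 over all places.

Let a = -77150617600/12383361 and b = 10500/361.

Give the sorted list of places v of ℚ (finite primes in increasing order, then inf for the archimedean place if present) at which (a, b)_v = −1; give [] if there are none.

[3, 7]

(a, b) ≡ (-1, 105) mod (ℚ^×)²; places V = {2, 3, 5, 7, 17, 19, 23, 31, ∞}.
(a,b)_3: α=-4, u≡2; β=1, v≡2 (mod 3); (2|3)=-1, (2|3)=-1; sign (−1)^0·-1^1·-1^-4 = -1.
(a,b)_23: α=-2, u≡15; β=0, v≡18 (mod 23); (15|23)=-1, (18|23)=+1; sign (−1)^0·-1^0·+1^-2 = +1.
(a,b)_5: α=2, u≡1; β=3, v≡4 (mod 5); (1|5)=+1, (4|5)=+1; sign (−1)^0·+1^3·+1^2 = +1.
(a,b)_7: α=2, u≡3; β=1, v≡4 (mod 7); (3|7)=-1, (4|7)=+1; sign (−1)^0·-1^1·+1^2 = -1.
(a,b)_17: α=-2, u≡16; β=0, v≡7 (mod 17); (16|17)=+1, (7|17)=-1; sign (−1)^0·+1^0·-1^-2 = +1.
(a,b)_∞: sgn(-1)=−, sgn(105)=+, so +1.
(a,b)_19: α=0, u≡13; β=-2, v≡12 (mod 19); (13|19)=-1, (12|19)=-1; sign (−1)^0·-1^-2·-1^0 = +1.
(a,b)_2: α=16, β=2; u≡7, v≡1 (mod 8); ε(u)ε(v)=1·0, αω(v)=16·0, βω(u)=2·0; sum ≡ 0  ⇒  +1.
(a,b)_31: α=2, u≡27; β=0, v≡29 (mod 31); (27|31)=-1, (29|31)=-1; sign (−1)^0·-1^0·-1^2 = +1.
Ram(-1, 105) = {3, 7}; no ℚ_3-point on the conic.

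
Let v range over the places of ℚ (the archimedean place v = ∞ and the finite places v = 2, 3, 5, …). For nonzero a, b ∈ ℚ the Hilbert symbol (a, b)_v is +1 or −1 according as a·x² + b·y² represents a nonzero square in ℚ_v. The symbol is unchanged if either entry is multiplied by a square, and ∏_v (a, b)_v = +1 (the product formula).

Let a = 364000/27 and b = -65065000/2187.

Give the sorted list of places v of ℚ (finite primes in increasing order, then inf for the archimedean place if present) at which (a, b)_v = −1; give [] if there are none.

[2, 5, 11, 13]

(a, b) ≡ (2730, -462) mod (ℚ^×)²; places V = {2, 3, 5, 7, 11, 13, ∞}.
(a,b)_∞: sgn(2730)=+, sgn(-462)=−, so +1.
(a,b)_5: α=3, u≡1; β=4, v≡3 (mod 5); (1|5)=+1, (3|5)=-1; sign (−1)^0·+1^4·-1^3 = -1.
(a,b)_2: α=5, β=3; u≡5, v≡1 (mod 8); ε(u)ε(v)=0·0, αω(v)=5·0, βω(u)=3·1; sum ≡ 1  ⇒  -1.
(a,b)_11: α=0, u≡2; β=1, v≡7 (mod 11); (2|11)=-1, (7|11)=-1; sign (−1)^0·-1^1·-1^0 = -1.
(a,b)_7: α=1, u≡3; β=1, v≡2 (mod 7); (3|7)=-1, (2|7)=+1; sign (−1)^1·-1^1·+1^1 = +1.
(a,b)_13: α=1, u≡11; β=2, v≡7 (mod 13); (11|13)=-1, (7|13)=-1; sign (−1)^0·-1^2·-1^1 = -1.
(a,b)_3: α=-3, u≡1; β=-7, v≡2 (mod 3); (1|3)=+1, (2|3)=-1; sign (−1)^1·+1^-7·-1^-3 = +1.
|Ram(2730, -462)| = 4, even; anisotropic at {2, 5, 11, 13}.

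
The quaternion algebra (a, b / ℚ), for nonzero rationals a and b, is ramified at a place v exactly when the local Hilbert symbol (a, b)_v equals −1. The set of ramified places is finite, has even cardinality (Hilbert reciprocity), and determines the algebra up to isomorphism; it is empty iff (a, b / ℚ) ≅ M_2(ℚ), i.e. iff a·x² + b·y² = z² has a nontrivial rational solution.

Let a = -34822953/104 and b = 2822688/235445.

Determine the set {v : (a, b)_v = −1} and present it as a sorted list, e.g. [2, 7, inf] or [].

Mod squares: a ≡ -92378, b ≡ 10. Check v ∈ {∞, 2, 3, 5, 7, 11, 13, 17, 19, 31}.
v=7: a=7^0·(≡4), b=7^-2·(≡5) mod 7; (4|7)=+1, (5|7)=-1; (−1)^{0·-2·3}·(+1)^-2·(-1)^0 = +1.
v=3: a=3^4·(≡1), b=3^6·(≡1) mod 3; (1|3)=+1, (1|3)=+1; (−1)^{4·6·1}·(+1)^6·(+1)^4 = +1.
v=17: a=17^1·(≡3), b=17^0·(≡12) mod 17; (3|17)=-1, (12|17)=-1; (−1)^{1·0·8}·(-1)^0·(-1)^1 = -1.
v=31: a=31^0·(≡28), b=31^-2·(≡16) mod 31; (28|31)=+1, (16|31)=+1; (−1)^{0·-2·15}·(+1)^-2·(+1)^0 = +1.
v=2: v_2(a)=-3, v_2(b)=5; units ≡ 3, 5 (mod 8); ε·ε+αω+βω = 1·0+-3·1+5·1 ≡ 0  ⇒  (a,b)_2 = +1.
v=5: a=5^0·(≡3), b=5^-1·(≡2) mod 5; (3|5)=-1, (2|5)=-1; (−1)^{0·-1·2}·(-1)^-1·(-1)^0 = -1.
v=19: a=19^1·(≡18), b=19^0·(≡3) mod 19; (18|19)=-1, (3|19)=-1; (−1)^{1·0·9}·(-1)^0·(-1)^1 = -1.
v=11: a=11^3·(≡10), b=11^2·(≡8) mod 11; (10|11)=-1, (8|11)=-1; (−1)^{3·2·5}·(-1)^2·(-1)^3 = -1.
v=∞: -92378 < 0 and 10 > 0  ⇒  (a,b)_∞ = +1.
v=13: a=13^-1·(≡7), b=13^0·(≡12) mod 13; (7|13)=-1, (12|13)=+1; (−1)^{-1·0·6}·(-1)^0·(+1)^-1 = +1.
(-92378, 10 / ℚ) ramifies at {5, 11, 17, 19}: a division algebra.

[5, 11, 17, 19]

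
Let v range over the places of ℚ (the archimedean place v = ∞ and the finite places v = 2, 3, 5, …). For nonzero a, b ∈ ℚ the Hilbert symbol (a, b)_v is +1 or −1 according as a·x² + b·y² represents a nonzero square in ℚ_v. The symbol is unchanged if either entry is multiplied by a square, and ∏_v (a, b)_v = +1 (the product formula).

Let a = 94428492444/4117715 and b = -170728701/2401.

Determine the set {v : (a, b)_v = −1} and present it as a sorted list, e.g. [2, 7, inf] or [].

[11, 23]

Mod squares: a ≡ 26565, b ≡ -69. Check v ∈ {∞, 2, 3, 5, 7, 11, 13, 23}.
v=2: v_2(a)=2, v_2(b)=0; units ≡ 5, 3 (mod 8); ε·ε+αω+βω = 0·1+2·1+0·1 ≡ 0  ⇒  (a,b)_2 = +1.
v=5: a=5^-1·(≡3), b=5^0·(≡4) mod 5; (3|5)=-1, (4|5)=+1; (−1)^{-1·0·2}·(-1)^0·(+1)^-1 = +1.
v=23: a=23^1·(≡5), b=23^1·(≡19) mod 23; (5|23)=-1, (19|23)=-1; (−1)^{1·1·11}·(-1)^1·(-1)^1 = -1.
v=∞: 26565 > 0 and -69 < 0  ⇒  (a,b)_∞ = +1.
v=7: a=7^-7·(≡4), b=7^-4·(≡4) mod 7; (4|7)=+1, (4|7)=+1; (−1)^{-7·-4·3}·(+1)^-4·(+1)^-7 = +1.
v=13: a=13^4·(≡11), b=13^2·(≡3) mod 13; (11|13)=-1, (3|13)=+1; (−1)^{4·2·6}·(-1)^2·(+1)^4 = +1.
v=3: a=3^3·(≡2), b=3^1·(≡1) mod 3; (2|3)=-1, (1|3)=+1; (−1)^{3·1·1}·(-1)^1·(+1)^3 = +1.
v=11: a=11^3·(≡7), b=11^4·(≡7) mod 11; (7|11)=-1, (7|11)=-1; (−1)^{3·4·5}·(-1)^4·(-1)^3 = -1.
Ram(26565, -69) = {11, 23}; no ℚ_11-point on the conic.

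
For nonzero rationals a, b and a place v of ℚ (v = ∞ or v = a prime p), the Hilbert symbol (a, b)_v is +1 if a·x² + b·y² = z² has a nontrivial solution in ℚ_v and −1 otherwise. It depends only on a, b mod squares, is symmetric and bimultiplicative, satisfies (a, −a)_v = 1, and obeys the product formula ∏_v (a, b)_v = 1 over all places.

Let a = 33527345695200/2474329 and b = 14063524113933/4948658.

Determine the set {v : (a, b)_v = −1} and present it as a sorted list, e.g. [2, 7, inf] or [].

[2, 7]

(a, b) ≡ (782, 158746) mod (ℚ^×)²; places V = {2, 3, 5, 7, 11, 13, 17, 23, 29, ∞}.
(a,b)_7: α=2, u≡5; β=1, v≡5 (mod 7); (5|7)=-1, (5|7)=-1; sign (−1)^0·-1^1·-1^2 = -1.
(a,b)_5: α=2, u≡2; β=0, v≡1 (mod 5); (2|5)=-1, (1|5)=+1; sign (−1)^0·-1^0·+1^2 = +1.
(a,b)_11: α=-4, u≡4; β=-4, v≡1 (mod 11); (4|11)=+1, (1|11)=+1; sign (−1)^0·+1^-4·+1^-4 = +1.
(a,b)_23: α=1, u≡11; β=1, v≡13 (mod 23); (11|23)=-1, (13|23)=+1; sign (−1)^1·-1^1·+1^1 = +1.
(a,b)_3: α=2, u≡2; β=6, v≡1 (mod 3); (2|3)=-1, (1|3)=+1; sign (−1)^0·-1^6·+1^2 = +1.
(a,b)_2: α=5, β=-1; u≡7, v≡5 (mod 8); ε(u)ε(v)=1·0, αω(v)=5·1, βω(u)=-1·0; sum ≡ 1  ⇒  -1.
(a,b)_∞: sgn(782)=+, sgn(158746)=+, so +1.
(a,b)_29: α=2, u≡4; β=3, v≡25 (mod 29); (4|29)=+1, (25|29)=+1; sign (−1)^0·+1^3·+1^2 = +1.
(a,b)_13: α=-2, u≡2; β=-2, v≡10 (mod 13); (2|13)=-1, (10|13)=+1; sign (−1)^0·-1^-2·+1^-2 = +1.
(a,b)_17: α=3, u≡12; β=3, v≡5 (mod 17); (12|17)=-1, (5|17)=-1; sign (−1)^0·-1^3·-1^3 = +1.
(782, 158746 / ℚ) ramifies at {2, 7}: a division algebra.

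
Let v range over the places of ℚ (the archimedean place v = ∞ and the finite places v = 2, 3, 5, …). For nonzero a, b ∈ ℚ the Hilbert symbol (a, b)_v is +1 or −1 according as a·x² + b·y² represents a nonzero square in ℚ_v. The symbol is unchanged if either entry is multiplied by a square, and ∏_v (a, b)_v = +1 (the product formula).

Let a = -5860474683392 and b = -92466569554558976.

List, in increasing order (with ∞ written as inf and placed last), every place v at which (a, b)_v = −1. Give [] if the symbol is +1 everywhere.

[2, 23, 41, inf]

Mod squares: a ≡ -169043, b ≡ -1110854. Check v ∈ {∞, 2, 7, 19, 23, 31, 41}.
v=31: a=31^1·(≡12), b=31^1·(≡19) mod 31; (12|31)=-1, (19|31)=+1; (−1)^{1·1·15}·(-1)^1·(+1)^1 = +1.
v=7: a=7^1·(≡1), b=7^4·(≡4) mod 7; (1|7)=+1, (4|7)=+1; (−1)^{1·4·3}·(+1)^4·(+1)^1 = +1.
v=23: a=23^2·(≡17), b=23^3·(≡1) mod 23; (17|23)=-1, (1|23)=+1; (−1)^{2·3·11}·(-1)^3·(+1)^2 = -1.
v=19: a=19^1·(≡18), b=19^1·(≡11) mod 19; (18|19)=-1, (11|19)=+1; (−1)^{1·1·9}·(-1)^1·(+1)^1 = +1.
v=41: a=41^1·(≡16), b=41^1·(≡11) mod 41; (16|41)=+1, (11|41)=-1; (−1)^{1·1·20}·(+1)^1·(-1)^1 = -1.
v=2: v_2(a)=16, v_2(b)=17; units ≡ 5, 5 (mod 8); ε·ε+αω+βω = 0·0+16·1+17·1 ≡ 1  ⇒  (a,b)_2 = -1.
v=∞: -169043 < 0 and -1110854 < 0  ⇒  (a,b)_∞ = -1.
(-169043, -1110854 / ℚ) ramifies at {2, 23, 41, ∞}: a division algebra.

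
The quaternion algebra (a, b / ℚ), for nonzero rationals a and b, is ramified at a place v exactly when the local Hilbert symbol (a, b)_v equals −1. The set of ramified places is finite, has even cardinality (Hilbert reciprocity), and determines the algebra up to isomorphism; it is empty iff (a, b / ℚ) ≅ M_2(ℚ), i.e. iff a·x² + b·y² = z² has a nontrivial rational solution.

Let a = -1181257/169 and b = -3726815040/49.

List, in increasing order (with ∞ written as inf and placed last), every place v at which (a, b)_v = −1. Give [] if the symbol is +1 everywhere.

Mod squares: a ≡ -2233, b ≡ -38285. Check v ∈ {∞, 2, 3, 5, 7, 11, 13, 19, 23, 29, 31}.
v=3: a=3^0·(≡2), b=3^2·(≡1) mod 3; (2|3)=-1, (1|3)=+1; (−1)^{0·2·1}·(-1)^2·(+1)^0 = +1.
v=2: v_2(a)=0, v_2(b)=6; units ≡ 7, 3 (mod 8); ε·ε+αω+βω = 1·1+0·1+6·0 ≡ 1  ⇒  (a,b)_2 = -1.
v=7: a=7^1·(≡5), b=7^-2·(≡3) mod 7; (5|7)=-1, (3|7)=-1; (−1)^{1·-2·3}·(-1)^-2·(-1)^1 = -1.
v=19: a=19^0·(≡4), b=19^1·(≡8) mod 19; (4|19)=+1, (8|19)=-1; (−1)^{0·1·9}·(+1)^1·(-1)^0 = +1.
v=5: a=5^0·(≡2), b=5^1·(≡3) mod 5; (2|5)=-1, (3|5)=-1; (−1)^{0·1·2}·(-1)^1·(-1)^0 = -1.
v=∞: -2233 < 0 and -38285 < 0  ⇒  (a,b)_∞ = -1.
v=23: a=23^2·(≡17), b=23^0·(≡19) mod 23; (17|23)=-1, (19|23)=-1; (−1)^{2·0·11}·(-1)^0·(-1)^2 = +1.
v=29: a=29^1·(≡15), b=29^0·(≡24) mod 29; (15|29)=-1, (24|29)=+1; (−1)^{1·0·14}·(-1)^0·(+1)^1 = +1.
v=13: a=13^-2·(≡1), b=13^3·(≡5) mod 13; (1|13)=+1, (5|13)=-1; (−1)^{-2·3·6}·(+1)^3·(-1)^-2 = +1.
v=31: a=31^0·(≡22), b=31^1·(≡8) mod 31; (22|31)=-1, (8|31)=+1; (−1)^{0·1·15}·(-1)^1·(+1)^0 = -1.
v=11: a=11^1·(≡7), b=11^0·(≡6) mod 11; (7|11)=-1, (6|11)=-1; (−1)^{1·0·5}·(-1)^0·(-1)^1 = -1.
Ram(-2233, -38285) = {2, 5, 7, 11, 31, ∞}; no ℚ_2-point on the conic.

[2, 5, 7, 11, 31, inf]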